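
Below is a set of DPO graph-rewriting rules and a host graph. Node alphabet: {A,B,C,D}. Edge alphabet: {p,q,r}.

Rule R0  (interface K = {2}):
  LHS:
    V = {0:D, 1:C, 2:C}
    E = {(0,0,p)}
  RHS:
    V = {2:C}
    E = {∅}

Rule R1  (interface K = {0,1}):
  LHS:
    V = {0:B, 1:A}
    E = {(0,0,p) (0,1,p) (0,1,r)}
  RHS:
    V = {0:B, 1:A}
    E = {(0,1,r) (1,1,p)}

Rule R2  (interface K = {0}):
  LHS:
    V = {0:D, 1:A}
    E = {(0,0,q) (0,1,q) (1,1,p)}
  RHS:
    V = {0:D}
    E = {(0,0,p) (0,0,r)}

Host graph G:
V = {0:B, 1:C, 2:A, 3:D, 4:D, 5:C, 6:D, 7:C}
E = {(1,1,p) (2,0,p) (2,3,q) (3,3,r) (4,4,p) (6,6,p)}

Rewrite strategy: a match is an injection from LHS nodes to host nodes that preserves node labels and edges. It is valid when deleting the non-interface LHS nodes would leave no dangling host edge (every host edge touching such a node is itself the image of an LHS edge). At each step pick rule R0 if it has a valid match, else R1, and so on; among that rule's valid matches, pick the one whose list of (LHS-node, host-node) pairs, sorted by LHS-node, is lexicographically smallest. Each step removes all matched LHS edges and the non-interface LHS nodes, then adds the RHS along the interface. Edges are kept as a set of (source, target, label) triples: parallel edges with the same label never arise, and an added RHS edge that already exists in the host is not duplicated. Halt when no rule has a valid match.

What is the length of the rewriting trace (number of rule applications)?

Answer: 2

Rewrite trace:
start.  V:8 E:6  edges: 1-p->1 2-p->0 2-q->3 3-r->3 4-p->4 6-p->6
1. fire R0 via {0↦4, 1↦5, 2↦1}  →  V:6 E:5  edges: 1-p->1 2-p->0 2-q->3 3-r->3 6-p->6
2. fire R0 via {0↦6, 1↦7, 2↦1}  →  V:4 E:4  edges: 1-p->1 2-p->0 2-q->3 3-r->3
final graph: no rule applies after step 2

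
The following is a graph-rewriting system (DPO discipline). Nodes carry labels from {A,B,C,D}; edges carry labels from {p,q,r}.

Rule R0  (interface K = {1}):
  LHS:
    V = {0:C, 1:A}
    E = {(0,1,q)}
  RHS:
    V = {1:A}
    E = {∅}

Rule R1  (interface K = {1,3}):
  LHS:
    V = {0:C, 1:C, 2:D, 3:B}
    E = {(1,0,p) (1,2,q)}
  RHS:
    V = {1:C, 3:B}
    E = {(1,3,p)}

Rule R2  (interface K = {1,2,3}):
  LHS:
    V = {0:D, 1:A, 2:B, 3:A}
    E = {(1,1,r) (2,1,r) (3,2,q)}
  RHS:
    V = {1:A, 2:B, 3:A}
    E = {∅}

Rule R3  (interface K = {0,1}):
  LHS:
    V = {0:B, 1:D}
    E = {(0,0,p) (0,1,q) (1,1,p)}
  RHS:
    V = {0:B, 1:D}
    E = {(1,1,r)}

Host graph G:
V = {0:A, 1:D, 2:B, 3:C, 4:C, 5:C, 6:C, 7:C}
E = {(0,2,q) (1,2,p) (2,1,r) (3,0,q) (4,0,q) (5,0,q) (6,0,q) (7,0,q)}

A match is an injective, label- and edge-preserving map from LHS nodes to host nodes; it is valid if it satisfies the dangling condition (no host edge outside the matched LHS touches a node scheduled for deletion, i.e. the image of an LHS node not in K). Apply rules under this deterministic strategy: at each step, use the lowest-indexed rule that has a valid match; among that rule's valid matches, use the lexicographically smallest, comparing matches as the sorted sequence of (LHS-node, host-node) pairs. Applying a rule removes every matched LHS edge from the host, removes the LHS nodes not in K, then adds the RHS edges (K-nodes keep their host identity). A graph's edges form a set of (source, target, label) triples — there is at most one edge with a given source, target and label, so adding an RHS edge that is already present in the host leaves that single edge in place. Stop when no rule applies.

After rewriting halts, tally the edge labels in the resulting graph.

start.  V:8 E:8  edges: 0-q->2 1-p->2 2-r->1 3-q->0 4-q->0 5-q->0 6-q->0 7-q->0
1. fire R0 via {0↦3, 1↦0}  →  V:7 E:7  edges: 0-q->2 1-p->2 2-r->1 4-q->0 5-q->0 6-q->0 7-q->0
2. fire R0 via {0↦4, 1↦0}  →  V:6 E:6  edges: 0-q->2 1-p->2 2-r->1 5-q->0 6-q->0 7-q->0
3. fire R0 via {0↦5, 1↦0}  →  V:5 E:5  edges: 0-q->2 1-p->2 2-r->1 6-q->0 7-q->0
4. fire R0 via {0↦6, 1↦0}  →  V:4 E:4  edges: 0-q->2 1-p->2 2-r->1 7-q->0
5. fire R0 via {0↦7, 1↦0}  →  V:3 E:3  edges: 0-q->2 1-p->2 2-r->1
halt: no rule applies after step 5
NF edges: [(0, 2, 'q'), (1, 2, 'p'), (2, 1, 'r')]

Answer: p:1 q:1 r:1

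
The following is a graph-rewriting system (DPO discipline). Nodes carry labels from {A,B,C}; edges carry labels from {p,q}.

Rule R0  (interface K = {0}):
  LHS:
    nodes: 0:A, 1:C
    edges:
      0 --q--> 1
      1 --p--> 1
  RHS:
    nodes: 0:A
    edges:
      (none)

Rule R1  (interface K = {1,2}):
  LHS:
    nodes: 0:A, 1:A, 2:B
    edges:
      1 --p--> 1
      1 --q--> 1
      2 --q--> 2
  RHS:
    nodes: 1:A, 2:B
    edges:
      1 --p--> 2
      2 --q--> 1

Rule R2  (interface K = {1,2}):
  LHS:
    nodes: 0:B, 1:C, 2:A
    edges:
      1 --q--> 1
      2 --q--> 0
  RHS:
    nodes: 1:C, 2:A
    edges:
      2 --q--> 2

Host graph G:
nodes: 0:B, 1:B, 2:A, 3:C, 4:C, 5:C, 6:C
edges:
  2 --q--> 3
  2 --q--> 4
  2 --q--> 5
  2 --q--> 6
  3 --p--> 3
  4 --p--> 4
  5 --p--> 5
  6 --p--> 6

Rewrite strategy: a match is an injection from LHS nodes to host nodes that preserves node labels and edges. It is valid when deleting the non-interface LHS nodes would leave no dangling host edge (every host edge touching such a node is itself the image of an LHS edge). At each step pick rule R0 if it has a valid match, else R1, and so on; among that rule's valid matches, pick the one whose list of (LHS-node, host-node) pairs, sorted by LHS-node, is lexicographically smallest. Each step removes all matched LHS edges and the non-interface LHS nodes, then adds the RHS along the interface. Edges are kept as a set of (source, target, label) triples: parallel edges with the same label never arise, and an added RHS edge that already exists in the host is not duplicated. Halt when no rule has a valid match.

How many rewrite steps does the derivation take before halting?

Answer: 4

Steps:
initial: |V|=7 |E|=8  E = 2-q->3 2-q->4 2-q->5 2-q->6 3-p->3 4-p->4 5-p->5 6-p->6
step 1: apply R0 at {0↦2, 1↦3}  → |V|=6 |E|=6  E = 2-q->4 2-q->5 2-q->6 4-p->4 5-p->5 6-p->6
step 2: apply R0 at {0↦2, 1↦4}  → |V|=5 |E|=4  E = 2-q->5 2-q->6 5-p->5 6-p->6
step 3: apply R0 at {0↦2, 1↦5}  → |V|=4 |E|=2  E = 2-q->6 6-p->6
step 4: apply R0 at {0↦2, 1↦6}  → |V|=3 |E|=0  E = ∅
normal form: no rule applies after step 4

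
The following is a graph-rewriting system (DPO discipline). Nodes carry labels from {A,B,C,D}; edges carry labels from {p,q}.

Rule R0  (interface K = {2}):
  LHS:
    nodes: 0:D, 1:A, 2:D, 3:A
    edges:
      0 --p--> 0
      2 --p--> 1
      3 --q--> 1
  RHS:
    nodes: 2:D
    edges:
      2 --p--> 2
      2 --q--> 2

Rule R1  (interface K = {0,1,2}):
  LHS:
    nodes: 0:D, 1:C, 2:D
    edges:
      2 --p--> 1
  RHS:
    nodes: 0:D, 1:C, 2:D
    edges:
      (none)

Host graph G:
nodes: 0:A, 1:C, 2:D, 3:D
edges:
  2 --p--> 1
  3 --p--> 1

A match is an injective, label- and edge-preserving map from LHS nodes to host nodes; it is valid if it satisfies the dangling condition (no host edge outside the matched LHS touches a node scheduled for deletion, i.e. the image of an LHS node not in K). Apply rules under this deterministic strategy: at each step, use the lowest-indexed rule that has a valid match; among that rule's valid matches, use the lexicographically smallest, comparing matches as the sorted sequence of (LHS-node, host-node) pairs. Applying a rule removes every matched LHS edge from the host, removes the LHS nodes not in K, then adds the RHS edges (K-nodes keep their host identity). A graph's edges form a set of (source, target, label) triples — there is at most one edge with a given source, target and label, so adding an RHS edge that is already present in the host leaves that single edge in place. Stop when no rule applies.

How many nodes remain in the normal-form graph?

Answer: 4

Steps:
initial: |V|=4 |E|=2  E = 2-p->1 3-p->1
step 1: apply R1 at {0↦2, 1↦1, 2↦3}  → |V|=4 |E|=1  E = 2-p->1
step 2: apply R1 at {0↦3, 1↦1, 2↦2}  → |V|=4 |E|=0  E = ∅
halt: no rule applies after step 2
NF nodes: {0:A, 1:C, 2:D, 3:D}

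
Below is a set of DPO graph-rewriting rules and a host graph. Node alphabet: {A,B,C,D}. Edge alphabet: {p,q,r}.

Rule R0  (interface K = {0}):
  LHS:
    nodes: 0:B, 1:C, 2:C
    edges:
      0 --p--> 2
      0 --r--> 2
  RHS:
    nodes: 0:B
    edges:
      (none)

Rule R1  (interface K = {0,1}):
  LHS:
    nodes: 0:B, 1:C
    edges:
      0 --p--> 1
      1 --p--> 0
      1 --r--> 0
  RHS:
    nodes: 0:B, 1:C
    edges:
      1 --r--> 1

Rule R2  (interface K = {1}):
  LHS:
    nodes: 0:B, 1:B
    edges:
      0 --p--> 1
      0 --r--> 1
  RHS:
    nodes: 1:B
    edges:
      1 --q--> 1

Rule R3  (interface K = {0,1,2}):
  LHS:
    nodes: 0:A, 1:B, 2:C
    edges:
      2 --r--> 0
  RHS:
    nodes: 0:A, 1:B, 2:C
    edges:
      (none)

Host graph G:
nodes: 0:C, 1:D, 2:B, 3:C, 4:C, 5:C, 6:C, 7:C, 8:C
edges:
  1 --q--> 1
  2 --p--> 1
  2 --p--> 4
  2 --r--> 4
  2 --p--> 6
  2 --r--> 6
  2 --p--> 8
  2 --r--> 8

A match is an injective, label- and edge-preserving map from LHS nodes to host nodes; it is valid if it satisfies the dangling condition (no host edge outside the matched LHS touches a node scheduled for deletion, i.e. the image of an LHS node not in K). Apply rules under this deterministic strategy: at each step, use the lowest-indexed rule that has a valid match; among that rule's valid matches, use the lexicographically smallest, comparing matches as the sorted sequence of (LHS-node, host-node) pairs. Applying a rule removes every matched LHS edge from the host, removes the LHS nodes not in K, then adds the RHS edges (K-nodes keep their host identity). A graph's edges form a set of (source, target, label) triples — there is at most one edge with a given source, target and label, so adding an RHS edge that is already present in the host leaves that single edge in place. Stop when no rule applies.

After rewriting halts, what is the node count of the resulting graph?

initial: |V|=9 |E|=8  E = 1-q->1 2-p->1 2-p->4 2-r->4 2-p->6 2-r->6 2-p->8 2-r->8
step 1: apply R0 at {0↦2, 1↦0, 2↦4}  → |V|=7 |E|=6  E = 1-q->1 2-p->1 2-p->6 2-r->6 2-p->8 2-r->8
step 2: apply R0 at {0↦2, 1↦3, 2↦6}  → |V|=5 |E|=4  E = 1-q->1 2-p->1 2-p->8 2-r->8
step 3: apply R0 at {0↦2, 1↦5, 2↦8}  → |V|=3 |E|=2  E = 1-q->1 2-p->1
normal form: no rule applies after step 3
NF nodes: {1:D, 2:B, 7:C}

Answer: 3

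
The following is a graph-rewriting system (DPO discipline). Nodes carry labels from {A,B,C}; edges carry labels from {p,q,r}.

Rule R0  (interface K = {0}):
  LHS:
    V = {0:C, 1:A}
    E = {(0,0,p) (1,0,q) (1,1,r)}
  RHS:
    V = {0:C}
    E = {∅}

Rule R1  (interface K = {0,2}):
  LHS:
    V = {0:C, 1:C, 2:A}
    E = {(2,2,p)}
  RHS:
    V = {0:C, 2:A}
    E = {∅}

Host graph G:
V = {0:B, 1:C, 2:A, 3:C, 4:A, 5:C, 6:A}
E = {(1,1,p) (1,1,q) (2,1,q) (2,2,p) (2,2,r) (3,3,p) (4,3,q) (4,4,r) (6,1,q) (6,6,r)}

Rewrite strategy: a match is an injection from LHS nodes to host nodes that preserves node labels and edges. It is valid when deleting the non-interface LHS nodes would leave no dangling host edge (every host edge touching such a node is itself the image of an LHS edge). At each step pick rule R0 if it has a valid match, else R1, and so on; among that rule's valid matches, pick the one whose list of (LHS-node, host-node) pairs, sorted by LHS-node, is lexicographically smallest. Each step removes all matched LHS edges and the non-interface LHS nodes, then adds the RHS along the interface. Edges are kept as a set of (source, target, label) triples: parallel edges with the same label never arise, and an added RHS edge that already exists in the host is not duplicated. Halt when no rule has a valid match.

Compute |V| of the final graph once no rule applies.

Answer: 4

Rewrite trace:
start.  V:7 E:10  edges: 1-p->1 1-q->1 2-q->1 2-p->2 2-r->2 3-p->3 4-q->3 4-r->4 6-q->1 6-r->6
1. fire R0 via {0↦1, 1↦6}  →  V:6 E:7  edges: 1-q->1 2-q->1 2-p->2 2-r->2 3-p->3 4-q->3 4-r->4
2. fire R0 via {0↦3, 1↦4}  →  V:5 E:4  edges: 1-q->1 2-q->1 2-p->2 2-r->2
3. fire R1 via {0↦1, 1↦3, 2↦2}  →  V:4 E:3  edges: 1-q->1 2-q->1 2-r->2
final graph: no rule applies after step 3
NF nodes: {0:B, 1:C, 2:A, 5:C}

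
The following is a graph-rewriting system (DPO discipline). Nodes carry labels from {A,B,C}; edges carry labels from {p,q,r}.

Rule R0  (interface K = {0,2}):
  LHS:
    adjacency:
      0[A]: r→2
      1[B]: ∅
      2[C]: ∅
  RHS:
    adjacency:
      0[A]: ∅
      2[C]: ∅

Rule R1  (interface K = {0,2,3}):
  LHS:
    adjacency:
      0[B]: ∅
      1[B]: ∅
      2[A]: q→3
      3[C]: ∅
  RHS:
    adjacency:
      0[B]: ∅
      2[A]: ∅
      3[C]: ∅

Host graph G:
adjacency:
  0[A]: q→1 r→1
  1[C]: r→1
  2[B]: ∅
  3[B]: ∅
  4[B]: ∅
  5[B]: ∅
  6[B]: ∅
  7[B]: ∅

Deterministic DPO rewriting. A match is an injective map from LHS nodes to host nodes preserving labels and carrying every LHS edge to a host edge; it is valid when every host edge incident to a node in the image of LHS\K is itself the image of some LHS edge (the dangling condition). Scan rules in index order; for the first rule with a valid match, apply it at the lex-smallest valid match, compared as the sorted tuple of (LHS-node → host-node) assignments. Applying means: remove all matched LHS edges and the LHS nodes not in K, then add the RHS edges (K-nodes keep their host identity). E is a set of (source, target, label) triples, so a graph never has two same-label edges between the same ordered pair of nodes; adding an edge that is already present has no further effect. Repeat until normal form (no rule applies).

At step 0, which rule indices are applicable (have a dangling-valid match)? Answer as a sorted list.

R0: 6 valid matches — {0↦0, 1↦2, 2↦1}, {0↦0, 1↦3, 2↦1}, {0↦0, 1↦4, 2↦1} (+3 more)
R1: 30 valid matches — {0↦2, 1↦3, 2↦0, 3↦1}, {0↦2, 1↦4, 2↦0, 3↦1}, {0↦2, 1↦5, 2↦0, 3↦1} (+27 more)

Answer: [R0,R1]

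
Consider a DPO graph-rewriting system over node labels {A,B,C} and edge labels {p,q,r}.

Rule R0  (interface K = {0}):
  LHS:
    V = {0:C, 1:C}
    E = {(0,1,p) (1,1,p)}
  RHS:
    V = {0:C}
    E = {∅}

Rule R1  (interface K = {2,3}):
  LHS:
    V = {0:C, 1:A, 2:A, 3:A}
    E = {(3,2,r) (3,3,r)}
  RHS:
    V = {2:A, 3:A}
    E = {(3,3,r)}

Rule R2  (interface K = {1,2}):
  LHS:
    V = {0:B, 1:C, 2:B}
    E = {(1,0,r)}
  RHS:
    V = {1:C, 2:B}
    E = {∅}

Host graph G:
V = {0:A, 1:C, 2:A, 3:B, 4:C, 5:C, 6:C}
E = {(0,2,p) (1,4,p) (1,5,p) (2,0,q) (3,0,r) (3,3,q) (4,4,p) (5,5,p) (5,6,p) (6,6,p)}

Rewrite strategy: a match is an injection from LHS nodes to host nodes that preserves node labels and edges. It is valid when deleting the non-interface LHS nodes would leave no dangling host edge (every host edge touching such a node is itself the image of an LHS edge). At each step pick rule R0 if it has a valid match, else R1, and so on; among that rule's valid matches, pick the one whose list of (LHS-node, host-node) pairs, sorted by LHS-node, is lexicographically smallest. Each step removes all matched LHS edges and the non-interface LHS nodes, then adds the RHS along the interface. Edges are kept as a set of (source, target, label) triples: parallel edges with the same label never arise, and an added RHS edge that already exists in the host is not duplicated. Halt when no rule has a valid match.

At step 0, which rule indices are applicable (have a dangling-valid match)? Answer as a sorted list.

Answer: [R0]

Rewrite trace:
R0: 2 valid matches — {0↦1, 1↦4}, {0↦5, 1↦6}
R1: no valid match — LHS pattern not found
R2: no valid match — LHS pattern not found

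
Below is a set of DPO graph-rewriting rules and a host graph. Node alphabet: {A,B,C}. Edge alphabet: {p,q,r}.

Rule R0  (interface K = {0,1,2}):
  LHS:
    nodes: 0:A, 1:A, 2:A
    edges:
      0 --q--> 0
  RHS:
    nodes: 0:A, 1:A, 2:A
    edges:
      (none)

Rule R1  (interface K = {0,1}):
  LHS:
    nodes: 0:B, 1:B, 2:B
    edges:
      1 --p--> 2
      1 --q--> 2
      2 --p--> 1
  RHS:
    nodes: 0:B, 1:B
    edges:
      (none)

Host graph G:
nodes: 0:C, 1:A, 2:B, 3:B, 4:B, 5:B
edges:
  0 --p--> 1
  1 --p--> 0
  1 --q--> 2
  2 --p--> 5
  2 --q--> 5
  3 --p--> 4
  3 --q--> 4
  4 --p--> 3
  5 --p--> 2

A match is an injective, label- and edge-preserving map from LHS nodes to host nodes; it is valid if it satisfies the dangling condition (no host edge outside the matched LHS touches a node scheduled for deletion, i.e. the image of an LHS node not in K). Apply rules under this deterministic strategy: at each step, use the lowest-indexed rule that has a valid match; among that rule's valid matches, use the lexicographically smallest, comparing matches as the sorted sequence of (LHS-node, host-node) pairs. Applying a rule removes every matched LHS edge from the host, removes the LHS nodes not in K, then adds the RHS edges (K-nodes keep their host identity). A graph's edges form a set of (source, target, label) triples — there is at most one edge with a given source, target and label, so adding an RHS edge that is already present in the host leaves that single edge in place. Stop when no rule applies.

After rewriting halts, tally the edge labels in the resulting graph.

Answer: p:2 q:1

Derivation:
[0] host  ⇒  6 nodes, 9 edges  {0-p->1 1-p->0 1-q->2 2-p->5 2-q->5 3-p->4 3-q->4 4-p->3 5-p->2}
[1] R1 @ {0↦2, 1↦3, 2↦4}  ⇒  5 nodes, 6 edges  {0-p->1 1-p->0 1-q->2 2-p->5 2-q->5 5-p->2}
[2] R1 @ {0↦3, 1↦2, 2↦5}  ⇒  4 nodes, 3 edges  {0-p->1 1-p->0 1-q->2}
final graph: no rule applies after step 2
NF edges: [(0, 1, 'p'), (1, 0, 'p'), (1, 2, 'q')]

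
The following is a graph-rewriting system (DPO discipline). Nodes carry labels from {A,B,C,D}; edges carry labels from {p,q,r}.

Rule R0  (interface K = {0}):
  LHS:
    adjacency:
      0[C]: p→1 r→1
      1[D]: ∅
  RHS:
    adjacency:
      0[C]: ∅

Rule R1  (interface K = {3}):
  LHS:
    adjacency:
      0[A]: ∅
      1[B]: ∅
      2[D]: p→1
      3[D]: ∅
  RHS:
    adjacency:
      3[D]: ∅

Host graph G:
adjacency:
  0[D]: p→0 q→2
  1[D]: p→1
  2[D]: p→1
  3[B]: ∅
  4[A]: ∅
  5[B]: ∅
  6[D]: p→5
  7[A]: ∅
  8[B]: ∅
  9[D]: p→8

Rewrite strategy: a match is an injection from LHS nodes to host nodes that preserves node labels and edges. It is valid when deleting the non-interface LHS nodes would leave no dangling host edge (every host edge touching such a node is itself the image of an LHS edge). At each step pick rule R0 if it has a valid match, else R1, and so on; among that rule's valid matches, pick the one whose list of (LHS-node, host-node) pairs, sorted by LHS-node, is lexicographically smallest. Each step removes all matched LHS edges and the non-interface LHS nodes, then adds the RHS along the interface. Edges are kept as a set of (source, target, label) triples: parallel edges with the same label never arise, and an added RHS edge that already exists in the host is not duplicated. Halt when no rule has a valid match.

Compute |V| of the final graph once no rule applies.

Answer: 4

Derivation:
start.  V:10 E:6  edges: 0-p->0 0-q->2 1-p->1 2-p->1 6-p->5 9-p->8
1. fire R1 via {0↦4, 1↦5, 2↦6, 3↦0}  →  V:7 E:5  edges: 0-p->0 0-q->2 1-p->1 2-p->1 9-p->8
2. fire R1 via {0↦7, 1↦8, 2↦9, 3↦0}  →  V:4 E:4  edges: 0-p->0 0-q->2 1-p->1 2-p->1
halt: no rule applies after step 2
NF nodes: {0:D, 1:D, 2:D, 3:B}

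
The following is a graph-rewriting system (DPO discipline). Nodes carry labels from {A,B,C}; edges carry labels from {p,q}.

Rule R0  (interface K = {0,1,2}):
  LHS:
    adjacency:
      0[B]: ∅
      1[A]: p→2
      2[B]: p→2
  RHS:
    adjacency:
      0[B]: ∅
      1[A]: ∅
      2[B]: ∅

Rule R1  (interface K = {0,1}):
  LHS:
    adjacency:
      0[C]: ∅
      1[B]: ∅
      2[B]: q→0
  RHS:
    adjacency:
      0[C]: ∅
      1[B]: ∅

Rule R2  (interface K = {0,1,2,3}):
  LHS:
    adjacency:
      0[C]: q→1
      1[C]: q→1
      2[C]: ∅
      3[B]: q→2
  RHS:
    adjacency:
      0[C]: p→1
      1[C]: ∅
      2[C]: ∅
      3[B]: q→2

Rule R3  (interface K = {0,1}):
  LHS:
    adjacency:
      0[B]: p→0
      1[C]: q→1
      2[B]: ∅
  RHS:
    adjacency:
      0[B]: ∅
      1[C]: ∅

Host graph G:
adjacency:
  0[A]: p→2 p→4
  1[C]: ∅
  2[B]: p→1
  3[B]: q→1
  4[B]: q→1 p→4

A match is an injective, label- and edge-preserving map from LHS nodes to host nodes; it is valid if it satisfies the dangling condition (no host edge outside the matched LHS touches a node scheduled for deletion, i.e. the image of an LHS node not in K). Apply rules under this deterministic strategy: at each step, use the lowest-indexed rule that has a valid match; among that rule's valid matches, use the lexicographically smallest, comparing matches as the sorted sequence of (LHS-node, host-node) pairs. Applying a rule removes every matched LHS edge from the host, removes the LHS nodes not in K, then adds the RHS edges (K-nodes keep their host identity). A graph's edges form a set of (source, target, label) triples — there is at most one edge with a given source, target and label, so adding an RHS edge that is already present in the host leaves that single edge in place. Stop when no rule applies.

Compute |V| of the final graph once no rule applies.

initial: |V|=5 |E|=6  E = 0-p->2 0-p->4 2-p->1 3-q->1 4-q->1 4-p->4
step 1: apply R0 at {0↦2, 1↦0, 2↦4}  → |V|=5 |E|=4  E = 0-p->2 2-p->1 3-q->1 4-q->1
step 2: apply R1 at {0↦1, 1↦2, 2↦3}  → |V|=4 |E|=3  E = 0-p->2 2-p->1 4-q->1
step 3: apply R1 at {0↦1, 1↦2, 2↦4}  → |V|=3 |E|=2  E = 0-p->2 2-p->1
normal form: no rule applies after step 3
NF nodes: {0:A, 1:C, 2:B}

Answer: 3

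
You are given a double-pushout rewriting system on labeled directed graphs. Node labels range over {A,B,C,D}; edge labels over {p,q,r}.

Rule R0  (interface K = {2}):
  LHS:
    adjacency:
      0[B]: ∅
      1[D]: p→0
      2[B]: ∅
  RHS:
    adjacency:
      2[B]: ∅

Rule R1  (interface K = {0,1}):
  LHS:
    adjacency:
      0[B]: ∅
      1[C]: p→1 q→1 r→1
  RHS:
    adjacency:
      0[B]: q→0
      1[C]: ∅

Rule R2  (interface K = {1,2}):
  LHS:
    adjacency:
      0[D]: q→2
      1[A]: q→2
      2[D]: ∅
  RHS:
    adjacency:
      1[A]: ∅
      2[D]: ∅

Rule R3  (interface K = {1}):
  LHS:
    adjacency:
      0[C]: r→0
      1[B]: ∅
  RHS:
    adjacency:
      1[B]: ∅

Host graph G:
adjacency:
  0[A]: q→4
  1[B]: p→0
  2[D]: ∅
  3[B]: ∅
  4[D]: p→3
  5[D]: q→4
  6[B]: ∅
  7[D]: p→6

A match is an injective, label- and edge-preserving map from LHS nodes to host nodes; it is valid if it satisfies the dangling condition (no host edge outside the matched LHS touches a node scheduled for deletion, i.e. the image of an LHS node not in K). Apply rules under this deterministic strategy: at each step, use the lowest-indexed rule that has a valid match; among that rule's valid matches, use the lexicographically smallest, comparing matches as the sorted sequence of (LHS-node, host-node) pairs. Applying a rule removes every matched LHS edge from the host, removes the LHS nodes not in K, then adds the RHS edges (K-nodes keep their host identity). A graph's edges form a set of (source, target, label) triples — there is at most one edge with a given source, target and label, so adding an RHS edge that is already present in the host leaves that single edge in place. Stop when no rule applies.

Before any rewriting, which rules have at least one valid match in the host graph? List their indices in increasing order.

Answer: [R0,R2]

Steps:
R0: 2 valid matches — {0↦6, 1↦7, 2↦1}, {0↦6, 1↦7, 2↦3}
R1: no valid match — LHS pattern not found
R2: 1 valid match — {0↦5, 1↦0, 2↦4}
R3: no valid match — LHS pattern not found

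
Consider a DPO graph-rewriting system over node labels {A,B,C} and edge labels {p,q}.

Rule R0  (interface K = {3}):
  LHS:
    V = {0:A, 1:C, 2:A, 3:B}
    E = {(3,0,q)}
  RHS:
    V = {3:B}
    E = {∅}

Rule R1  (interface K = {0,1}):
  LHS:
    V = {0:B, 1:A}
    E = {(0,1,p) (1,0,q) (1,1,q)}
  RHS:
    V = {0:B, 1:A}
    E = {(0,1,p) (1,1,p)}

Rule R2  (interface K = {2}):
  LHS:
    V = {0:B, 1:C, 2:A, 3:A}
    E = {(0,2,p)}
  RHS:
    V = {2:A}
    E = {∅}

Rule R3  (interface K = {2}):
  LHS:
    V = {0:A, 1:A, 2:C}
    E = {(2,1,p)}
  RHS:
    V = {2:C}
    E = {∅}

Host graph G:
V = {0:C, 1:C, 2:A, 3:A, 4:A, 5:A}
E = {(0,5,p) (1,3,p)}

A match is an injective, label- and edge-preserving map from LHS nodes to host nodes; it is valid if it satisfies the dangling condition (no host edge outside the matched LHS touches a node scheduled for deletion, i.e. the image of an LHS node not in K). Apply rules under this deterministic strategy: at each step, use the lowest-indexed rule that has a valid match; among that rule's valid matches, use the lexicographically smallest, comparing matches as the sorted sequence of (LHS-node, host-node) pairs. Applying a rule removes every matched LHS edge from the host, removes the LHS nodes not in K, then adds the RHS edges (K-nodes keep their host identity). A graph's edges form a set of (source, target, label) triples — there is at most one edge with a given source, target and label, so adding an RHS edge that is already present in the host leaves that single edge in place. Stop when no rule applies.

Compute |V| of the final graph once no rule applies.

start.  V:6 E:2  edges: 0-p->5 1-p->3
1. fire R3 via {0↦2, 1↦3, 2↦1}  →  V:4 E:1  edges: 0-p->5
2. fire R3 via {0↦4, 1↦5, 2↦0}  →  V:2 E:0  edges: ∅
final graph: no rule applies after step 2
NF nodes: {0:C, 1:C}

Answer: 2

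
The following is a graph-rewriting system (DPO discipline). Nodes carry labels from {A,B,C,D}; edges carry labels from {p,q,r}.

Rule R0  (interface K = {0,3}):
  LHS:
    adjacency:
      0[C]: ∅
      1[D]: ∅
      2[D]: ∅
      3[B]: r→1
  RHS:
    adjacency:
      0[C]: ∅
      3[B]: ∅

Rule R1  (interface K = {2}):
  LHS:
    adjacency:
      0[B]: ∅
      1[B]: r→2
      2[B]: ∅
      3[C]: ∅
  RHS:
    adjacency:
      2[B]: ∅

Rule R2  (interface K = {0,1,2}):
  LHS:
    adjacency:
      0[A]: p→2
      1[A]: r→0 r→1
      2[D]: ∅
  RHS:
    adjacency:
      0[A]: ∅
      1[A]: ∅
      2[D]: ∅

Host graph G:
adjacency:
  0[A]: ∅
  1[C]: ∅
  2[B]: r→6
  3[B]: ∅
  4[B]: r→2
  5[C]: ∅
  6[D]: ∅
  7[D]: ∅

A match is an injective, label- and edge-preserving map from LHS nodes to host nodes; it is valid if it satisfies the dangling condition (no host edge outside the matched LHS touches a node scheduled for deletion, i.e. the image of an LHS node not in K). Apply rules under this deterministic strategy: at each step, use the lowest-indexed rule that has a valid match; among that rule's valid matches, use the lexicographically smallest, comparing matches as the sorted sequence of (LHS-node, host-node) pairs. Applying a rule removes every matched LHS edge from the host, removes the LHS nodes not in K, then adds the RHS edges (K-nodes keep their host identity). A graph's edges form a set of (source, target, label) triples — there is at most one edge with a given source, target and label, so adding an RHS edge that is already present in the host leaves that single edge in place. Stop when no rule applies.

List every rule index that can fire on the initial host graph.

Answer: [R0,R1]

Derivation:
R0: 2 valid matches — {0↦1, 1↦6, 2↦7, 3↦2}, {0↦5, 1↦6, 2↦7, 3↦2}
R1: 2 valid matches — {0↦3, 1↦4, 2↦2, 3↦1}, {0↦3, 1↦4, 2↦2, 3↦5}
R2: no valid match — LHS pattern not found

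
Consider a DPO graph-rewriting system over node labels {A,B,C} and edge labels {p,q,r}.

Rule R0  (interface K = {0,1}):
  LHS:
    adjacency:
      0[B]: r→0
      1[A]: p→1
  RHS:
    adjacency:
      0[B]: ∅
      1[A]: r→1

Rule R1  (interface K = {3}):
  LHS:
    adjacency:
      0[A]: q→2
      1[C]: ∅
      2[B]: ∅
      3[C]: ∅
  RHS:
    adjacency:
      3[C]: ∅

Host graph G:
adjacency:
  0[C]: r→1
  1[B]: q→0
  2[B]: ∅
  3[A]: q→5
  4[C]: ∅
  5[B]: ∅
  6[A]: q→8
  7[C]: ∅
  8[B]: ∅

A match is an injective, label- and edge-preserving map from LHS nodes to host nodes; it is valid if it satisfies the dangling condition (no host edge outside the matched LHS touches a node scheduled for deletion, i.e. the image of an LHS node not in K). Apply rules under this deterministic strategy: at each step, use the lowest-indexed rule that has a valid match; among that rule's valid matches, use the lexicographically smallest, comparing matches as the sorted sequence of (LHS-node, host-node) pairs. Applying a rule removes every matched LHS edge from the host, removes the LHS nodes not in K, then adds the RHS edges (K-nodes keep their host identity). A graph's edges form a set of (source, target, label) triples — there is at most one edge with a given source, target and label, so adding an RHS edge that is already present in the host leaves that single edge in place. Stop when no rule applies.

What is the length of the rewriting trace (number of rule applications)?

initial: |V|=9 |E|=4  E = 0-r->1 1-q->0 3-q->5 6-q->8
step 1: apply R1 at {0↦3, 1↦4, 2↦5, 3↦0}  → |V|=6 |E|=3  E = 0-r->1 1-q->0 6-q->8
step 2: apply R1 at {0↦6, 1↦7, 2↦8, 3↦0}  → |V|=3 |E|=2  E = 0-r->1 1-q->0
halt: no rule applies after step 2

Answer: 2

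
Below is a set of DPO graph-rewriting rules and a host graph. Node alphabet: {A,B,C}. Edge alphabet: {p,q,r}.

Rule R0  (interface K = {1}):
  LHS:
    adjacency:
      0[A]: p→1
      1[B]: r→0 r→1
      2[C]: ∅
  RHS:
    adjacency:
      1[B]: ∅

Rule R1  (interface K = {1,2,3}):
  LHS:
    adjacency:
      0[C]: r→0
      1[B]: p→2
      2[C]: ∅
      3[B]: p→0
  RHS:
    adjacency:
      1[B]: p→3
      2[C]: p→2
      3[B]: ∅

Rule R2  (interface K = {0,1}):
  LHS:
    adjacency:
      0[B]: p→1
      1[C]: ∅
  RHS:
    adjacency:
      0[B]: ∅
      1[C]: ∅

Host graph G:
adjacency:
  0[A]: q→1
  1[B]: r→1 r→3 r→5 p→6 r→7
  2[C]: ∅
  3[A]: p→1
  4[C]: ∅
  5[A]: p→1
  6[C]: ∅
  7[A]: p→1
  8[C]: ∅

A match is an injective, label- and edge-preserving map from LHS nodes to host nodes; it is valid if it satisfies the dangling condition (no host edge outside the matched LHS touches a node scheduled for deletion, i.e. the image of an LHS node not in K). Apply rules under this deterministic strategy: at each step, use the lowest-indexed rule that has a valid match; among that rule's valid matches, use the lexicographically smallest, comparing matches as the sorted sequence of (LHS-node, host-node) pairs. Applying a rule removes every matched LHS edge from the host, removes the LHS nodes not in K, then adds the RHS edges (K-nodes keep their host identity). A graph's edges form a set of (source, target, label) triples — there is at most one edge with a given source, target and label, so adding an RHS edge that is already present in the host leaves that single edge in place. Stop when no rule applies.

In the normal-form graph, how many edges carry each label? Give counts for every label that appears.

initial: |V|=9 |E|=9  E = 0-q->1 1-r->1 1-r->3 1-r->5 1-p->6 1-r->7 3-p->1 5-p->1 7-p->1
step 1: apply R0 at {0↦3, 1↦1, 2↦2}  → |V|=7 |E|=6  E = 0-q->1 1-r->5 1-p->6 1-r->7 5-p->1 7-p->1
step 2: apply R2 at {0↦1, 1↦6}  → |V|=7 |E|=5  E = 0-q->1 1-r->5 1-r->7 5-p->1 7-p->1
normal form: no rule applies after step 2
NF edges: [(0, 1, 'q'), (1, 5, 'r'), (1, 7, 'r'), (5, 1, 'p'), (7, 1, 'p')]

Answer: p:2 q:1 r:2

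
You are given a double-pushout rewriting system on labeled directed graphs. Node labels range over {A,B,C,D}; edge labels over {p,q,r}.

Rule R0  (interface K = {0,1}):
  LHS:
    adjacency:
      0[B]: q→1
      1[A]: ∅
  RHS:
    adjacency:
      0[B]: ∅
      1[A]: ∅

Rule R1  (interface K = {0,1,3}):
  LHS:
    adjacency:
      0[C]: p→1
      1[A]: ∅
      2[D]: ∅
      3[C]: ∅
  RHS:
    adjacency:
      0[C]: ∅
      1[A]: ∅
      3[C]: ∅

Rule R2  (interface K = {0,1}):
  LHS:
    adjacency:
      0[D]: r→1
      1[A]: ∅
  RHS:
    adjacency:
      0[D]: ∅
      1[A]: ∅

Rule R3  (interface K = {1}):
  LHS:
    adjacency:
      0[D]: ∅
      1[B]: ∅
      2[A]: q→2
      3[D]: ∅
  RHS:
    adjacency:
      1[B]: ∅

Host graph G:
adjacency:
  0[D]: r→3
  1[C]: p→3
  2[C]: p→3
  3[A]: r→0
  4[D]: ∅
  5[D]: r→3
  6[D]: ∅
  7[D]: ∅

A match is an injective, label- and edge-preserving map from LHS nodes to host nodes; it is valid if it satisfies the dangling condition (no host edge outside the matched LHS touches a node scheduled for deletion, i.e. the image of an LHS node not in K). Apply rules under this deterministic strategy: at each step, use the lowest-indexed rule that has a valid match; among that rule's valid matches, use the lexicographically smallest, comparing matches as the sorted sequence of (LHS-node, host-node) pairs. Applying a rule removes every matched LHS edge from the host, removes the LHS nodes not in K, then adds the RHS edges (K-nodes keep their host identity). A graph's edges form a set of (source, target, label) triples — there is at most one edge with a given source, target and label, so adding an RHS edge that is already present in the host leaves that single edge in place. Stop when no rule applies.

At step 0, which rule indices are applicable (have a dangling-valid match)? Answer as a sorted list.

Answer: [R1,R2]

Rewrite trace:
R0: no valid match — LHS pattern not found
R1: 6 valid matches — {0↦1, 1↦3, 2↦4, 3↦2}, {0↦1, 1↦3, 2↦6, 3↦2}, {0↦1, 1↦3, 2↦7, 3↦2} (+3 more)
R2: 2 valid matches — {0↦0, 1↦3}, {0↦5, 1↦3}
R3: no valid match — LHS pattern not found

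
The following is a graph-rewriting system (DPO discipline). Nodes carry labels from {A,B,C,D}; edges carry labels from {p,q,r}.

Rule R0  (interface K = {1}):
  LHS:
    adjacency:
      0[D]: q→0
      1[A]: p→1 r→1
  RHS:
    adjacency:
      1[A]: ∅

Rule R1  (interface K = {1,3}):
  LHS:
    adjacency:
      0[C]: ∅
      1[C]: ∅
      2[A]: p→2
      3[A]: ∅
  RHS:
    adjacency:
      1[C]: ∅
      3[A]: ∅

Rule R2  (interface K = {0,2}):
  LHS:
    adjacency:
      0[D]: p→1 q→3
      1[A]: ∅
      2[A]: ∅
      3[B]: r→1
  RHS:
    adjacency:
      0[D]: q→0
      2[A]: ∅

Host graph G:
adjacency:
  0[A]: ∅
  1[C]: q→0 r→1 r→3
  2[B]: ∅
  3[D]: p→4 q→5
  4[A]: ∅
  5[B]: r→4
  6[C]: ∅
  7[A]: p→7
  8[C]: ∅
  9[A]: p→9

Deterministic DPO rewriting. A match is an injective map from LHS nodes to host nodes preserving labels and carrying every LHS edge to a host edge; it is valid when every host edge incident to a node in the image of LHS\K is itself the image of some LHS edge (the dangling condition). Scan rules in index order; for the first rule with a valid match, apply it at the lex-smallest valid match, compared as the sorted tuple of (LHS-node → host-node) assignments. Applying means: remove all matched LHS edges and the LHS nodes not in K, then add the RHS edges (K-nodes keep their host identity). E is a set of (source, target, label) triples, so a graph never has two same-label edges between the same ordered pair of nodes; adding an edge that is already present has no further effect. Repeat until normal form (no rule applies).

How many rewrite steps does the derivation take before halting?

start.  V:10 E:8  edges: 1-q->0 1-r->1 1-r->3 3-p->4 3-q->5 5-r->4 7-p->7 9-p->9
1. fire R1 via {0↦6, 1↦1, 2↦7, 3↦0}  →  V:8 E:7  edges: 1-q->0 1-r->1 1-r->3 3-p->4 3-q->5 5-r->4 9-p->9
2. fire R1 via {0↦8, 1↦1, 2↦9, 3↦0}  →  V:6 E:6  edges: 1-q->0 1-r->1 1-r->3 3-p->4 3-q->5 5-r->4
3. fire R2 via {0↦3, 1↦4, 2↦0, 3↦5}  →  V:4 E:4  edges: 1-q->0 1-r->1 1-r->3 3-q->3
normal form: no rule applies after step 3

Answer: 3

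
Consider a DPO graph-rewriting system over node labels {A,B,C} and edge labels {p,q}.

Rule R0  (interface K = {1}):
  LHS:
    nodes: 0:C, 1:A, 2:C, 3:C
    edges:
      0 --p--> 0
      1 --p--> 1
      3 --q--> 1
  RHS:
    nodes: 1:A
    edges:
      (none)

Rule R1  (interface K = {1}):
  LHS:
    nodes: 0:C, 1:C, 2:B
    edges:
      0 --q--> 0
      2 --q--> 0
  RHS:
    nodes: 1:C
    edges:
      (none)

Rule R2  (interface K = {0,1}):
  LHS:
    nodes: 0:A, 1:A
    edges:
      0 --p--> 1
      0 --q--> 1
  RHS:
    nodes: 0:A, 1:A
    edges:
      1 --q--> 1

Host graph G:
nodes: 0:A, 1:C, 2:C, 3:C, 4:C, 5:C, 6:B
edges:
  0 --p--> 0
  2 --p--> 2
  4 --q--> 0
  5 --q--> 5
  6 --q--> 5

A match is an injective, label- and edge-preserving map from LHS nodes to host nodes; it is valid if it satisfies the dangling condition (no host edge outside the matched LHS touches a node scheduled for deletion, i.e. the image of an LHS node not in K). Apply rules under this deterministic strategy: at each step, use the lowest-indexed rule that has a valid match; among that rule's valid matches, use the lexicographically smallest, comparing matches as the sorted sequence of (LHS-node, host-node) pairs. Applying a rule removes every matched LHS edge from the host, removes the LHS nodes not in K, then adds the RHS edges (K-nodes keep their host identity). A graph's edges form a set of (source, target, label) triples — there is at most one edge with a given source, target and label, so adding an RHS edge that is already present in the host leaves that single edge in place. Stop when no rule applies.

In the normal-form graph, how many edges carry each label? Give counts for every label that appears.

Answer: (no edges)

Derivation:
start.  V:7 E:5  edges: 0-p->0 2-p->2 4-q->0 5-q->5 6-q->5
1. fire R0 via {0↦2, 1↦0, 2↦1, 3↦4}  →  V:4 E:2  edges: 5-q->5 6-q->5
2. fire R1 via {0↦5, 1↦3, 2↦6}  →  V:2 E:0  edges: ∅
normal form: no rule applies after step 2
NF edges: []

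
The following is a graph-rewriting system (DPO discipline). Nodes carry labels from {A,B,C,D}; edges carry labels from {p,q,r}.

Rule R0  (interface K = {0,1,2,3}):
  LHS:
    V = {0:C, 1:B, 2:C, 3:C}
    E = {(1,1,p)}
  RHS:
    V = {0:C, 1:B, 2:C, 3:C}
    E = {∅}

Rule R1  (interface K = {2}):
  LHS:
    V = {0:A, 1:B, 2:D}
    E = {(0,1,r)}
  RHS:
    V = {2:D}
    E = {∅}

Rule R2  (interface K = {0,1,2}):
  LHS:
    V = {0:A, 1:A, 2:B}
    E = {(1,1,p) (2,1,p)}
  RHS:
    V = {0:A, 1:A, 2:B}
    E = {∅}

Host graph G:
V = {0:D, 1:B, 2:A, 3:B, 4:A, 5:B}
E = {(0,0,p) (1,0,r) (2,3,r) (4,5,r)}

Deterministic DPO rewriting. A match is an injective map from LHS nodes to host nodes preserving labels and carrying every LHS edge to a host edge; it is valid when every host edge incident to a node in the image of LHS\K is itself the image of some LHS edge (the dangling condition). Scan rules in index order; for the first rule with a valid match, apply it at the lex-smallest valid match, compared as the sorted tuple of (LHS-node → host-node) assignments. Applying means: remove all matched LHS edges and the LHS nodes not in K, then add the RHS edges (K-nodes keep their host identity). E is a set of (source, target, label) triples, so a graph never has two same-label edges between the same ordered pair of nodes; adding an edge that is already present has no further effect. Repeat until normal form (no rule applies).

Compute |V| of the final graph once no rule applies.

[0] host  ⇒  6 nodes, 4 edges  {0-p->0 1-r->0 2-r->3 4-r->5}
[1] R1 @ {0↦2, 1↦3, 2↦0}  ⇒  4 nodes, 3 edges  {0-p->0 1-r->0 4-r->5}
[2] R1 @ {0↦4, 1↦5, 2↦0}  ⇒  2 nodes, 2 edges  {0-p->0 1-r->0}
final graph: no rule applies after step 2
NF nodes: {0:D, 1:B}

Answer: 2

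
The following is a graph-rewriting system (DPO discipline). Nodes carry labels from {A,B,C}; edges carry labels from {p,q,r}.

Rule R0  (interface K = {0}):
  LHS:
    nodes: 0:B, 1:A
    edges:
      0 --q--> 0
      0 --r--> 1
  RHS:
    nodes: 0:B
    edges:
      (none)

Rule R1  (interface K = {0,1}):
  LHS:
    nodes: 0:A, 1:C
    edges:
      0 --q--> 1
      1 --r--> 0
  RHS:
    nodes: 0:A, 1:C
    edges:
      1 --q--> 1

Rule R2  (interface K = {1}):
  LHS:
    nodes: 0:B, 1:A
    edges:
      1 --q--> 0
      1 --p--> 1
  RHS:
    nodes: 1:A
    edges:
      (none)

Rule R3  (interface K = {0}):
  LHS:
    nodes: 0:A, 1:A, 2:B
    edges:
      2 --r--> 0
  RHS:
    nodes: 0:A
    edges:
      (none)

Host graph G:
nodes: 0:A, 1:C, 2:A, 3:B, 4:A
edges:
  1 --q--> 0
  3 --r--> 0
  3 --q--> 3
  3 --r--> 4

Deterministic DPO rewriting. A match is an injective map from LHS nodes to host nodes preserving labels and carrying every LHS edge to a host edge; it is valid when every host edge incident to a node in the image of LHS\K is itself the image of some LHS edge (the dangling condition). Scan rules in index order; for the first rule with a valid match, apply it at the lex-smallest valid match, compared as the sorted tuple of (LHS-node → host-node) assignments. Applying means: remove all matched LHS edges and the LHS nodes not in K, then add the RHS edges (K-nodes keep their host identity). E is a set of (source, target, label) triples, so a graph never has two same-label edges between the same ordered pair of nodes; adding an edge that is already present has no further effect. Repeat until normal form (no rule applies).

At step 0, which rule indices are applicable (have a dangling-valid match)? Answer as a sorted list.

R0: 1 valid match — {0↦3, 1↦4}
R1: no valid match — LHS pattern not found
R2: no valid match — LHS pattern not found
R3: no valid match — 4 raw matches, all fail dangling condition

Answer: [R0]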